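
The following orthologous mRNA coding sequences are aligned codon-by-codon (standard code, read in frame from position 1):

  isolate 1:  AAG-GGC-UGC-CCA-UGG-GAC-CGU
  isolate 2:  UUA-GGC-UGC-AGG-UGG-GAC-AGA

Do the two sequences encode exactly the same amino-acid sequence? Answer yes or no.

Codon 1: AAG Lys / UUA Leu — nonsynonymous.
Codon 2: GGC Gly / GGC Gly — identical.
Codon 3: UGC Cys / UGC Cys — identical.
Codon 4: CCA Pro / AGG Arg — nonsynonymous.
Codon 5: UGG Trp / UGG Trp — identical.
Codon 6: GAC Asp / GAC Asp — identical.
Codon 7: CGU Arg / AGA Arg — synonymous.
Nonsynonymous differences: 2 → different protein.

no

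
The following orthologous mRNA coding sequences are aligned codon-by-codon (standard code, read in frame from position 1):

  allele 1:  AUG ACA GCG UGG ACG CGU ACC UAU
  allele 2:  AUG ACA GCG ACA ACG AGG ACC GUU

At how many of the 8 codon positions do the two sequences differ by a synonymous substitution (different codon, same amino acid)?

1

Codon 1: AUG Met / AUG Met — identical.
Codon 2: ACA Thr / ACA Thr — identical.
Codon 3: GCG Ala / GCG Ala — identical.
Codon 4: UGG Trp / ACA Thr — nonsynonymous.
Codon 5: ACG Thr / ACG Thr — identical.
Codon 6: CGU Arg / AGG Arg — synonymous.
Codon 7: ACC Thr / ACC Thr — identical.
Codon 8: UAU Tyr / GUU Val — nonsynonymous.
Synonymous differences: 1.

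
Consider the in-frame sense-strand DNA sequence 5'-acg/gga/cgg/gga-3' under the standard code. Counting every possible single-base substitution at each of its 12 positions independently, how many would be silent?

Codon 1 (ACG, Thr): 3 synonymous substitutions.
Codon 2 (GGA, Gly): 3 synonymous substitutions.
Codon 3 (CGG, Arg): 4 synonymous substitutions.
Codon 4 (GGA, Gly): 3 synonymous substitutions.
Total: 3 + 3 + 4 + 3 = 13.

13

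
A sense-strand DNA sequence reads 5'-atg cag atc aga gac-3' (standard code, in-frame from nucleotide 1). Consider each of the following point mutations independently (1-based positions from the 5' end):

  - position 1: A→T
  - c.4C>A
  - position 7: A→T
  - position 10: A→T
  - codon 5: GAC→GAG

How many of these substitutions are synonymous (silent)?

0

Codon 1: ATG (Met) → TTG (Leu) — missense.
Codon 2: CAG (Gln) → AAG (Lys) — missense.
Codon 3: ATC (Ile) → TTC (Phe) — missense.
Codon 4: AGA (Arg) → TGA (Stop) — nonsense.
Codon 5: GAC (Asp) → GAG (Glu) — missense.
Synonymous: 0 of 5.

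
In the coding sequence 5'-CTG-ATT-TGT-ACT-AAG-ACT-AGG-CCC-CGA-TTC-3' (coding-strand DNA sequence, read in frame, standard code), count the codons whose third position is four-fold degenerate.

5

Codon 1 CTG (Leu): third position 4-fold.
Codon 2 ATT (Ile): third position 3-fold.
Codon 3 TGT (Cys): third position 2-fold.
Codon 4 ACT (Thr): third position 4-fold.
Codon 5 AAG (Lys): third position 2-fold.
Codon 6 ACT (Thr): third position 4-fold.
Codon 7 AGG (Arg): third position 2-fold.
Codon 8 CCC (Pro): third position 4-fold.
Codon 9 CGA (Arg): third position 4-fold.
Codon 10 TTC (Phe): third position 2-fold.
Four-fold degenerate third positions: 5.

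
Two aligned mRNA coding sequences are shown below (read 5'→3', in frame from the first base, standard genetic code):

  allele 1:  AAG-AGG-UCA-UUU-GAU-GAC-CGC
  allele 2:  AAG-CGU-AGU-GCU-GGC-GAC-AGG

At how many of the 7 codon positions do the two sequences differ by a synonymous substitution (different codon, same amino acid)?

3

Codon 1: AAG Lys / AAG Lys — identical.
Codon 2: AGG Arg / CGU Arg — synonymous.
Codon 3: UCA Ser / AGU Ser — synonymous.
Codon 4: UUU Phe / GCU Ala — nonsynonymous.
Codon 5: GAU Asp / GGC Gly — nonsynonymous.
Codon 6: GAC Asp / GAC Asp — identical.
Codon 7: CGC Arg / AGG Arg — synonymous.
Synonymous differences: 3.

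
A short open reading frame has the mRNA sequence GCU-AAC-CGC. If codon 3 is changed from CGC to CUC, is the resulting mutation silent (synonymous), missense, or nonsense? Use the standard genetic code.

Position 8 falls in codon 3: CGC → Arg.
After the substitution the codon is CUC → Leu.
Arg ≠ Leu, so this is a missense mutation.

missense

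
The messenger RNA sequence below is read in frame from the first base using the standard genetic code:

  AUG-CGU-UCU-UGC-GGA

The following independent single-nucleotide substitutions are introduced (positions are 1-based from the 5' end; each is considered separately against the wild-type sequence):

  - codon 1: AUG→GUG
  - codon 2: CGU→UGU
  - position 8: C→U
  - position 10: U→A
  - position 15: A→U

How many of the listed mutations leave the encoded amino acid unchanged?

Codon 1: AUG (Met) → GUG (Val) — missense.
Codon 2: CGU (Arg) → UGU (Cys) — missense.
Codon 3: UCU (Ser) → UUU (Phe) — missense.
Codon 4: UGC (Cys) → AGC (Ser) — missense.
Codon 5: GGA (Gly) → GGU (Gly) — synonymous.
Synonymous: 1 of 5.

1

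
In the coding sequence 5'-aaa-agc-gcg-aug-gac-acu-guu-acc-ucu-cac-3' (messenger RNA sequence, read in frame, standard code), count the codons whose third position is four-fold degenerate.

Codon 1 AAA (Lys): third position 2-fold.
Codon 2 AGC (Ser): third position 2-fold.
Codon 3 GCG (Ala): third position 4-fold.
Codon 4 AUG (Met): third position 1-fold.
Codon 5 GAC (Asp): third position 2-fold.
Codon 6 ACU (Thr): third position 4-fold.
Codon 7 GUU (Val): third position 4-fold.
Codon 8 ACC (Thr): third position 4-fold.
Codon 9 UCU (Ser): third position 4-fold.
Codon 10 CAC (His): third position 2-fold.
Four-fold degenerate third positions: 5.

5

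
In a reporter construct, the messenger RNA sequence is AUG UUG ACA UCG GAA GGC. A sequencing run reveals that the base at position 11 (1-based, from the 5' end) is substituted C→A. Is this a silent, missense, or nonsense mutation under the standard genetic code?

Position 11 falls in codon 4: UCG → Ser.
After the substitution the codon is UAG → Stop.
The new codon is a stop codon, so this is a nonsense mutation.

nonsense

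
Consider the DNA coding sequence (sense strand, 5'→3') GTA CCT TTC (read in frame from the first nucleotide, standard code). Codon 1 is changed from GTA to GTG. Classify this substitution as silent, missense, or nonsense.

silent

Position 3 falls in codon 1: GTA → Val.
After the substitution the codon is GTG → Val.
Both encode Val, so the change is synonymous.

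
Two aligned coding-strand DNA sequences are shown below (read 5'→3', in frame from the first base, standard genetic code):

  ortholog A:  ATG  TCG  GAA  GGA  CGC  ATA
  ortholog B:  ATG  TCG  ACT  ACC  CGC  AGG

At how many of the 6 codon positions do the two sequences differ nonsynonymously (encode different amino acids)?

Codon 1: ATG Met / ATG Met — identical.
Codon 2: TCG Ser / TCG Ser — identical.
Codon 3: GAA Glu / ACT Thr — nonsynonymous.
Codon 4: GGA Gly / ACC Thr — nonsynonymous.
Codon 5: CGC Arg / CGC Arg — identical.
Codon 6: ATA Ile / AGG Arg — nonsynonymous.
Nonsynonymous differences: 3.

3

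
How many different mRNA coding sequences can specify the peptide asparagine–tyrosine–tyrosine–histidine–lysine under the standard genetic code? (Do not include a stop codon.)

Asn: 2 codons.
Tyr: 2 codons.
Tyr: 2 codons.
His: 2 codons.
Lys: 2 codons.
2 × 2 × 2 × 2 × 2 = 32.

32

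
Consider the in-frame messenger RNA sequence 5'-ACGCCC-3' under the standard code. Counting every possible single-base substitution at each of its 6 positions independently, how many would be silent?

Codon 1 (ACG, Thr): 3 synonymous substitutions.
Codon 2 (CCC, Pro): 3 synonymous substitutions.
Total: 3 + 3 = 6.

6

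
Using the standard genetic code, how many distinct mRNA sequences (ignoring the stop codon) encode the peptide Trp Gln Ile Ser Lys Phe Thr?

Trp: 1 codon.
Gln: 2 codons.
Ile: 3 codons.
Ser: 6 codons.
Lys: 2 codons.
Phe: 2 codons.
Thr: 4 codons.
1 × 2 × 3 × 6 × 2 × 2 × 4 = 576.

576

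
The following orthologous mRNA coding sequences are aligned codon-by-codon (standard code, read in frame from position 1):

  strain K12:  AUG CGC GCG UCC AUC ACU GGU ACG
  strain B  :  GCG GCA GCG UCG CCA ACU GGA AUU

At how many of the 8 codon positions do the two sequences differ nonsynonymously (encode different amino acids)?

Codon 1: AUG Met / GCG Ala — nonsynonymous.
Codon 2: CGC Arg / GCA Ala — nonsynonymous.
Codon 3: GCG Ala / GCG Ala — identical.
Codon 4: UCC Ser / UCG Ser — synonymous.
Codon 5: AUC Ile / CCA Pro — nonsynonymous.
Codon 6: ACU Thr / ACU Thr — identical.
Codon 7: GGU Gly / GGA Gly — synonymous.
Codon 8: ACG Thr / AUU Ile — nonsynonymous.
Nonsynonymous differences: 4.

4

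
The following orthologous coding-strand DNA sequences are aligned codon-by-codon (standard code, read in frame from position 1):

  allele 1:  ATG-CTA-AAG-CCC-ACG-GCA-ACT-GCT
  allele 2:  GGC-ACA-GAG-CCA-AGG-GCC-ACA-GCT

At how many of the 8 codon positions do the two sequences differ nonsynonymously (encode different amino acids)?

Codon 1: ATG Met / GGC Gly — nonsynonymous.
Codon 2: CTA Leu / ACA Thr — nonsynonymous.
Codon 3: AAG Lys / GAG Glu — nonsynonymous.
Codon 4: CCC Pro / CCA Pro — synonymous.
Codon 5: ACG Thr / AGG Arg — nonsynonymous.
Codon 6: GCA Ala / GCC Ala — synonymous.
Codon 7: ACT Thr / ACA Thr — synonymous.
Codon 8: GCT Ala / GCT Ala — identical.
Nonsynonymous differences: 4.

4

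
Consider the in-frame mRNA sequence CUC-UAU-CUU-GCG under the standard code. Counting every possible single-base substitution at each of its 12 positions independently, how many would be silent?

Codon 1 (CUC, Leu): 3 synonymous substitutions.
Codon 2 (UAU, Tyr): 1 synonymous substitution.
Codon 3 (CUU, Leu): 3 synonymous substitutions.
Codon 4 (GCG, Ala): 3 synonymous substitutions.
Total: 3 + 1 + 3 + 3 = 10.

10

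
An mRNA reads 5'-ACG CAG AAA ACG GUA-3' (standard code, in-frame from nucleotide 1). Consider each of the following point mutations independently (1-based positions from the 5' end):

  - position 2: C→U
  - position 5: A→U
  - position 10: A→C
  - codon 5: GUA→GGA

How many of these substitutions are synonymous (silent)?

0

Codon 1: ACG (Thr) → AUG (Met) — missense.
Codon 2: CAG (Gln) → CUG (Leu) — missense.
Codon 4: ACG (Thr) → CCG (Pro) — missense.
Codon 5: GUA (Val) → GGA (Gly) — missense.
Synonymous: 0 of 4.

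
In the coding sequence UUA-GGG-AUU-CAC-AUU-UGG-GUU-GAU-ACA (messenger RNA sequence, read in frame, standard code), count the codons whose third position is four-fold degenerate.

Codon 1 UUA (Leu): third position 2-fold.
Codon 2 GGG (Gly): third position 4-fold.
Codon 3 AUU (Ile): third position 3-fold.
Codon 4 CAC (His): third position 2-fold.
Codon 5 AUU (Ile): third position 3-fold.
Codon 6 UGG (Trp): third position 1-fold.
Codon 7 GUU (Val): third position 4-fold.
Codon 8 GAU (Asp): third position 2-fold.
Codon 9 ACA (Thr): third position 4-fold.
Four-fold degenerate third positions: 3.

3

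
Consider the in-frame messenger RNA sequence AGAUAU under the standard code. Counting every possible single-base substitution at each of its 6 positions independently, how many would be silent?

Codon 1 (AGA, Arg): 2 synonymous substitutions.
Codon 2 (UAU, Tyr): 1 synonymous substitution.
Total: 2 + 1 = 3.

3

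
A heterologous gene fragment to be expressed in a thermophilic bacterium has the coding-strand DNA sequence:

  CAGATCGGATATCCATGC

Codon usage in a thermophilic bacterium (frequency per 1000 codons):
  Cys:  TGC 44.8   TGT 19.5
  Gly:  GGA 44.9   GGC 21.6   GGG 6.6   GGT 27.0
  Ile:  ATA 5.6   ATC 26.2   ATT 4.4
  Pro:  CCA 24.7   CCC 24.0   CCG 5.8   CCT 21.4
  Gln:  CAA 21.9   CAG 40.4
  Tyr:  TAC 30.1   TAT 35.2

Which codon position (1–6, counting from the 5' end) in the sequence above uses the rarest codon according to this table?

5

Codon 1 CAG (Gln): 40.4 per 1000.
Codon 2 ATC (Ile): 26.2 per 1000.
Codon 3 GGA (Gly): 44.9 per 1000.
Codon 4 TAT (Tyr): 35.2 per 1000.
Codon 5 CCA (Pro): 24.7 per 1000.
Codon 6 TGC (Cys): 44.8 per 1000.
Lowest frequency is 24.7 at codon 5.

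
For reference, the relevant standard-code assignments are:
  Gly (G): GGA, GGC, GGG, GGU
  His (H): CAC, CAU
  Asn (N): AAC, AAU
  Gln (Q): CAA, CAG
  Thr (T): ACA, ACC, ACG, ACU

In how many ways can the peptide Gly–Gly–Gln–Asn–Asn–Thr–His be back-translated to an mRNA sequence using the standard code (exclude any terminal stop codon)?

1024

Gly: 4 codons.
Gly: 4 codons.
Gln: 2 codons.
Asn: 2 codons.
Asn: 2 codons.
Thr: 4 codons.
His: 2 codons.
4 × 4 × 2 × 2 × 2 × 4 × 2 = 1024.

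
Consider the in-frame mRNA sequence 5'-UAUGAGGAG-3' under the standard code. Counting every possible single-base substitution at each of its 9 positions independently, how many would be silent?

3

Codon 1 (UAU, Tyr): 1 synonymous substitution.
Codon 2 (GAG, Glu): 1 synonymous substitution.
Codon 3 (GAG, Glu): 1 synonymous substitution.
Total: 1 + 1 + 1 = 3.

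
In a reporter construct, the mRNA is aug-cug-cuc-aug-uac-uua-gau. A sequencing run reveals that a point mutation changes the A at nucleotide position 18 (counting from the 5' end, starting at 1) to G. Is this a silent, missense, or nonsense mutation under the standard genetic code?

Position 18 falls in codon 6: UUA → Leu.
After the substitution the codon is UUG → Leu.
Both encode Leu, so the change is synonymous.

silent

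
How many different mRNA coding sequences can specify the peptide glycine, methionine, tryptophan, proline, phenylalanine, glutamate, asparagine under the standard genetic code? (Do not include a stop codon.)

Gly: 4 codons.
Met: 1 codon.
Trp: 1 codon.
Pro: 4 codons.
Phe: 2 codons.
Glu: 2 codons.
Asn: 2 codons.
4 × 1 × 1 × 4 × 2 × 2 × 2 = 128.

128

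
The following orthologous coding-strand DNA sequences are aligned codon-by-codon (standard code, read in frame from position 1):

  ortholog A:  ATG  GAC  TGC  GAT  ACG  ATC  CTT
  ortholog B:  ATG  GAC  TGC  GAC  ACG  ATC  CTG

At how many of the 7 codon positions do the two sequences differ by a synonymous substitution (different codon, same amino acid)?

Codon 1: ATG Met / ATG Met — identical.
Codon 2: GAC Asp / GAC Asp — identical.
Codon 3: TGC Cys / TGC Cys — identical.
Codon 4: GAT Asp / GAC Asp — synonymous.
Codon 5: ACG Thr / ACG Thr — identical.
Codon 6: ATC Ile / ATC Ile — identical.
Codon 7: CTT Leu / CTG Leu — synonymous.
Synonymous differences: 2.

2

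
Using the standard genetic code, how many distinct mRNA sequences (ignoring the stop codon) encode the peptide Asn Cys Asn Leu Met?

Asn: 2 codons.
Cys: 2 codons.
Asn: 2 codons.
Leu: 6 codons.
Met: 1 codon.
2 × 2 × 2 × 6 × 1 = 48.

48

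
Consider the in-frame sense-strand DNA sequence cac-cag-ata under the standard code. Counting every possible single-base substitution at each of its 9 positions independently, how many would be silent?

Codon 1 (CAC, His): 1 synonymous substitution.
Codon 2 (CAG, Gln): 1 synonymous substitution.
Codon 3 (ATA, Ile): 2 synonymous substitutions.
Total: 1 + 1 + 2 = 4.

4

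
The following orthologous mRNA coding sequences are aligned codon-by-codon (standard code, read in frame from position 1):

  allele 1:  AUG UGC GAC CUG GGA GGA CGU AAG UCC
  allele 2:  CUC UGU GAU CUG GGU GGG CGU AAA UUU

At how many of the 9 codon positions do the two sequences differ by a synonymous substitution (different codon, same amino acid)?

5

Codon 1: AUG Met / CUC Leu — nonsynonymous.
Codon 2: UGC Cys / UGU Cys — synonymous.
Codon 3: GAC Asp / GAU Asp — synonymous.
Codon 4: CUG Leu / CUG Leu — identical.
Codon 5: GGA Gly / GGU Gly — synonymous.
Codon 6: GGA Gly / GGG Gly — synonymous.
Codon 7: CGU Arg / CGU Arg — identical.
Codon 8: AAG Lys / AAA Lys — synonymous.
Codon 9: UCC Ser / UUU Phe — nonsynonymous.
Synonymous differences: 5.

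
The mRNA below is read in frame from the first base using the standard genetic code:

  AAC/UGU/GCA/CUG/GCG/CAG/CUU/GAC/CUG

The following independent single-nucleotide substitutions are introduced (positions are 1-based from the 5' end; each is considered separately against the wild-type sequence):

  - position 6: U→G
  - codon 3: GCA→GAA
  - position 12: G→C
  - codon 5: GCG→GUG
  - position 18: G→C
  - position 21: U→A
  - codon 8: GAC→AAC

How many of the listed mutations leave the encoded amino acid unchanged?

Codon 2: UGU (Cys) → UGG (Trp) — missense.
Codon 3: GCA (Ala) → GAA (Glu) — missense.
Codon 4: CUG (Leu) → CUC (Leu) — synonymous.
Codon 5: GCG (Ala) → GUG (Val) — missense.
Codon 6: CAG (Gln) → CAC (His) — missense.
Codon 7: CUU (Leu) → CUA (Leu) — synonymous.
Codon 8: GAC (Asp) → AAC (Asn) — missense.
Synonymous: 2 of 7.

2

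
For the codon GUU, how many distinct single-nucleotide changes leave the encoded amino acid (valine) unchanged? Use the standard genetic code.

3

Position 1: none → 0 synonymous.
Position 2: none → 0 synonymous.
Position 3: GUC, GUA, GUG → 3 synonymous.
Total: 0 + 0 + 3 = 3.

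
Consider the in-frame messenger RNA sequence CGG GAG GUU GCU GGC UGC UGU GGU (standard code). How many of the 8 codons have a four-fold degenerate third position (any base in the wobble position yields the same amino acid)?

Codon 1 CGG (Arg): third position 4-fold.
Codon 2 GAG (Glu): third position 2-fold.
Codon 3 GUU (Val): third position 4-fold.
Codon 4 GCU (Ala): third position 4-fold.
Codon 5 GGC (Gly): third position 4-fold.
Codon 6 UGC (Cys): third position 2-fold.
Codon 7 UGU (Cys): third position 2-fold.
Codon 8 GGU (Gly): third position 4-fold.
Four-fold degenerate third positions: 5.

5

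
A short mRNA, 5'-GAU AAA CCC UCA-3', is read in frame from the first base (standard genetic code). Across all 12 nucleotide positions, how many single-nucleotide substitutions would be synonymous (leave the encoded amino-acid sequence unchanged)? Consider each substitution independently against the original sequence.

8

Codon 1 (GAU, Asp): 1 synonymous substitution.
Codon 2 (AAA, Lys): 1 synonymous substitution.
Codon 3 (CCC, Pro): 3 synonymous substitutions.
Codon 4 (UCA, Ser): 3 synonymous substitutions.
Total: 1 + 1 + 3 + 3 = 8.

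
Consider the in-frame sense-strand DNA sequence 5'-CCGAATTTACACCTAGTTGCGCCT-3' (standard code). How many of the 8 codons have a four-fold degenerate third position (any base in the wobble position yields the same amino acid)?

Codon 1 CCG (Pro): third position 4-fold.
Codon 2 AAT (Asn): third position 2-fold.
Codon 3 TTA (Leu): third position 2-fold.
Codon 4 CAC (His): third position 2-fold.
Codon 5 CTA (Leu): third position 4-fold.
Codon 6 GTT (Val): third position 4-fold.
Codon 7 GCG (Ala): third position 4-fold.
Codon 8 CCT (Pro): third position 4-fold.
Four-fold degenerate third positions: 5.

5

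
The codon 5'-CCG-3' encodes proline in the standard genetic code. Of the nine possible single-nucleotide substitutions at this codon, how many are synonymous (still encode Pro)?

3

Position 1: none → 0 synonymous.
Position 2: none → 0 synonymous.
Position 3: CCT, CCC, CCA → 3 synonymous.
Total: 0 + 0 + 3 = 3.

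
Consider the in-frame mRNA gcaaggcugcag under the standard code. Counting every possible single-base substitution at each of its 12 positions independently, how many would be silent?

Codon 1 (GCA, Ala): 3 synonymous substitutions.
Codon 2 (AGG, Arg): 2 synonymous substitutions.
Codon 3 (CUG, Leu): 4 synonymous substitutions.
Codon 4 (CAG, Gln): 1 synonymous substitution.
Total: 3 + 2 + 4 + 1 = 10.

10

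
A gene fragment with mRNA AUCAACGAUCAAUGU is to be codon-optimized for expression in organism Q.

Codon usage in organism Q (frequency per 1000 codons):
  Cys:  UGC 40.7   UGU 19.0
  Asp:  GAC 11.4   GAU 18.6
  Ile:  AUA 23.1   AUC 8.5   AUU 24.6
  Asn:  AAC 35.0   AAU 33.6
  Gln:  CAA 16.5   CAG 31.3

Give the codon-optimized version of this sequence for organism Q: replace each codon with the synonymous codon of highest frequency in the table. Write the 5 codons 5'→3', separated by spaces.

AUU AAC GAU CAG UGC

Codon 1 (Ile): best is AUU at 24.6.
Codon 2 (Asn): best is AAC at 35.0.
Codon 3 (Asp): best is GAU at 18.6.
Codon 4 (Gln): best is CAG at 31.3.
Codon 5 (Cys): best is UGC at 40.7.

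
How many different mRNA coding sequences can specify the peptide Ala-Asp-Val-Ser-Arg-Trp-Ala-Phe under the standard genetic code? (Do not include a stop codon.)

9216

Ala: 4 codons.
Asp: 2 codons.
Val: 4 codons.
Ser: 6 codons.
Arg: 6 codons.
Trp: 1 codon.
Ala: 4 codons.
Phe: 2 codons.
4 × 2 × 4 × 6 × 6 × 1 × 4 × 2 = 9216.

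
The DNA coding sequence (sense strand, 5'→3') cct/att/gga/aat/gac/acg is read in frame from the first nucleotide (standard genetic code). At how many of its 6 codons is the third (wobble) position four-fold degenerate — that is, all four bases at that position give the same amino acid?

Codon 1 CCT (Pro): third position 4-fold.
Codon 2 ATT (Ile): third position 3-fold.
Codon 3 GGA (Gly): third position 4-fold.
Codon 4 AAT (Asn): third position 2-fold.
Codon 5 GAC (Asp): third position 2-fold.
Codon 6 ACG (Thr): third position 4-fold.
Four-fold degenerate third positions: 3.

3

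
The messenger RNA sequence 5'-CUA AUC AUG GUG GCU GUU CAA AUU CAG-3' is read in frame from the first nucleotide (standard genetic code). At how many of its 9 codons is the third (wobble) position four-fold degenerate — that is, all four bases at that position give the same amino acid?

Codon 1 CUA (Leu): third position 4-fold.
Codon 2 AUC (Ile): third position 3-fold.
Codon 3 AUG (Met): third position 1-fold.
Codon 4 GUG (Val): third position 4-fold.
Codon 5 GCU (Ala): third position 4-fold.
Codon 6 GUU (Val): third position 4-fold.
Codon 7 CAA (Gln): third position 2-fold.
Codon 8 AUU (Ile): third position 3-fold.
Codon 9 CAG (Gln): third position 2-fold.
Four-fold degenerate third positions: 4.

4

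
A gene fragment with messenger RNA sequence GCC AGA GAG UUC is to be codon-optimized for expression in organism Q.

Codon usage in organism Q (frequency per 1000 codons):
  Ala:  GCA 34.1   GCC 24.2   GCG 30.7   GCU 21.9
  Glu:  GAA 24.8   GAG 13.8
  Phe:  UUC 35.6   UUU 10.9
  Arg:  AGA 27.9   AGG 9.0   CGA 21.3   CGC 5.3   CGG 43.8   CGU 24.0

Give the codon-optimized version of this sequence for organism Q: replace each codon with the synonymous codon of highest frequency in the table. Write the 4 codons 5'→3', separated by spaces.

GCA CGG GAA UUC

Codon 1 (Ala): best is GCA at 34.1.
Codon 2 (Arg): best is CGG at 43.8.
Codon 3 (Glu): best is GAA at 24.8.
Codon 4 (Phe): best is UUC at 35.6.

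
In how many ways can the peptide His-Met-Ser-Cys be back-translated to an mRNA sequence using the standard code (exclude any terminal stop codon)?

His: 2 codons.
Met: 1 codon.
Ser: 6 codons.
Cys: 2 codons.
2 × 1 × 6 × 2 = 24.

24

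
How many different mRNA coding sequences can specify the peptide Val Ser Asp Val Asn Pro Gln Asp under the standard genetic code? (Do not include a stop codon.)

Val: 4 codons.
Ser: 6 codons.
Asp: 2 codons.
Val: 4 codons.
Asn: 2 codons.
Pro: 4 codons.
Gln: 2 codons.
Asp: 2 codons.
4 × 6 × 2 × 4 × 2 × 4 × 2 × 2 = 6144.

6144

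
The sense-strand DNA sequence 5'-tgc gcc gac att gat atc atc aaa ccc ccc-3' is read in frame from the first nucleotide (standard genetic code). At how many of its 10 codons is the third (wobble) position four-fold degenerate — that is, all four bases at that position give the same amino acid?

Codon 1 TGC (Cys): third position 2-fold.
Codon 2 GCC (Ala): third position 4-fold.
Codon 3 GAC (Asp): third position 2-fold.
Codon 4 ATT (Ile): third position 3-fold.
Codon 5 GAT (Asp): third position 2-fold.
Codon 6 ATC (Ile): third position 3-fold.
Codon 7 ATC (Ile): third position 3-fold.
Codon 8 AAA (Lys): third position 2-fold.
Codon 9 CCC (Pro): third position 4-fold.
Codon 10 CCC (Pro): third position 4-fold.
Four-fold degenerate third positions: 3.

3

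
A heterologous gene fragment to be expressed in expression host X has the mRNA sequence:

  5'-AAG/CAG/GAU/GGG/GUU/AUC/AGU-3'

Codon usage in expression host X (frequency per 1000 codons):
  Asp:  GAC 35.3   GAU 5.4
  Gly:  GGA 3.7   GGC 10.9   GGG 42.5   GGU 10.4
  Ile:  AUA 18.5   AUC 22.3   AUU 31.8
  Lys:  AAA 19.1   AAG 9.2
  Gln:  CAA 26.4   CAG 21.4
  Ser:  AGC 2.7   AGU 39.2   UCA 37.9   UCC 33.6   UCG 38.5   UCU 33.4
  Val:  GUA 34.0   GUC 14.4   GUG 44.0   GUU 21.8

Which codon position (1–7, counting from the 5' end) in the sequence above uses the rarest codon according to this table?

Codon 1 AAG (Lys): 9.2 per 1000.
Codon 2 CAG (Gln): 21.4 per 1000.
Codon 3 GAU (Asp): 5.4 per 1000.
Codon 4 GGG (Gly): 42.5 per 1000.
Codon 5 GUU (Val): 21.8 per 1000.
Codon 6 AUC (Ile): 22.3 per 1000.
Codon 7 AGU (Ser): 39.2 per 1000.
Lowest frequency is 5.4 at codon 3.

3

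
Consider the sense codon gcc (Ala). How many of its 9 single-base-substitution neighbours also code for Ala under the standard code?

Position 1: none → 0 synonymous.
Position 2: none → 0 synonymous.
Position 3: GCT, GCA, GCG → 3 synonymous.
Total: 0 + 0 + 3 = 3.

3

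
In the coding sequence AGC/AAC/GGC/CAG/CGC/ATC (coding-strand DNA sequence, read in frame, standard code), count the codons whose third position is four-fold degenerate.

Codon 1 AGC (Ser): third position 2-fold.
Codon 2 AAC (Asn): third position 2-fold.
Codon 3 GGC (Gly): third position 4-fold.
Codon 4 CAG (Gln): third position 2-fold.
Codon 5 CGC (Arg): third position 4-fold.
Codon 6 ATC (Ile): third position 3-fold.
Four-fold degenerate third positions: 2.

2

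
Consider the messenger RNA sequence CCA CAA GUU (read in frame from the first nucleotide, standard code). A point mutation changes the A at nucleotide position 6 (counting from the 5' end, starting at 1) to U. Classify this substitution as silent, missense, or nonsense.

missense

Position 6 falls in codon 2: CAA → Gln.
After the substitution the codon is CAU → His.
Gln ≠ His, so this is a missense mutation.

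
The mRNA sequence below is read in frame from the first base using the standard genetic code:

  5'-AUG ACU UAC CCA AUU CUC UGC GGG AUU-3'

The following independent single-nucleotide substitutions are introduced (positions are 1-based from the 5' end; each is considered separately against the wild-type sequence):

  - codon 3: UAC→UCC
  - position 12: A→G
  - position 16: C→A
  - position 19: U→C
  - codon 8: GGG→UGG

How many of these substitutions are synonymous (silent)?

1

Codon 3: UAC (Tyr) → UCC (Ser) — missense.
Codon 4: CCA (Pro) → CCG (Pro) — synonymous.
Codon 6: CUC (Leu) → AUC (Ile) — missense.
Codon 7: UGC (Cys) → CGC (Arg) — missense.
Codon 8: GGG (Gly) → UGG (Trp) — missense.
Synonymous: 1 of 5.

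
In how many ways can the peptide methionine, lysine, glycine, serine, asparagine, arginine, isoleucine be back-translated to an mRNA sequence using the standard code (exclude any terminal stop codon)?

Met: 1 codon.
Lys: 2 codons.
Gly: 4 codons.
Ser: 6 codons.
Asn: 2 codons.
Arg: 6 codons.
Ile: 3 codons.
1 × 2 × 4 × 6 × 2 × 6 × 3 = 1728.

1728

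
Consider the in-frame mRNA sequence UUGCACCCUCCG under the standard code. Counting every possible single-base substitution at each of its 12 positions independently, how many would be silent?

Codon 1 (UUG, Leu): 2 synonymous substitutions.
Codon 2 (CAC, His): 1 synonymous substitution.
Codon 3 (CCU, Pro): 3 synonymous substitutions.
Codon 4 (CCG, Pro): 3 synonymous substitutions.
Total: 2 + 1 + 3 + 3 = 9.

9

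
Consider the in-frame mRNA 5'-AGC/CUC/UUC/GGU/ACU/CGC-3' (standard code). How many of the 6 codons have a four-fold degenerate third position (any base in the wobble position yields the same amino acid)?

Codon 1 AGC (Ser): third position 2-fold.
Codon 2 CUC (Leu): third position 4-fold.
Codon 3 UUC (Phe): third position 2-fold.
Codon 4 GGU (Gly): third position 4-fold.
Codon 5 ACU (Thr): third position 4-fold.
Codon 6 CGC (Arg): third position 4-fold.
Four-fold degenerate third positions: 4.

4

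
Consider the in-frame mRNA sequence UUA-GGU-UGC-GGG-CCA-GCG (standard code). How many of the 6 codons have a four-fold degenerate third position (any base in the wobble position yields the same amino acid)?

Codon 1 UUA (Leu): third position 2-fold.
Codon 2 GGU (Gly): third position 4-fold.
Codon 3 UGC (Cys): third position 2-fold.
Codon 4 GGG (Gly): third position 4-fold.
Codon 5 CCA (Pro): third position 4-fold.
Codon 6 GCG (Ala): third position 4-fold.
Four-fold degenerate third positions: 4.

4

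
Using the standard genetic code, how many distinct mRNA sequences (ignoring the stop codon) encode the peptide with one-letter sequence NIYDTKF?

384

Asn: 2 codons.
Ile: 3 codons.
Tyr: 2 codons.
Asp: 2 codons.
Thr: 4 codons.
Lys: 2 codons.
Phe: 2 codons.
2 × 3 × 2 × 2 × 4 × 2 × 2 = 384.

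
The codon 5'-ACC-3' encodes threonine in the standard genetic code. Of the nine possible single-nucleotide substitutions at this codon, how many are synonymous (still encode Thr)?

3

Position 1: none → 0 synonymous.
Position 2: none → 0 synonymous.
Position 3: ACT, ACA, ACG → 3 synonymous.
Total: 0 + 0 + 3 = 3.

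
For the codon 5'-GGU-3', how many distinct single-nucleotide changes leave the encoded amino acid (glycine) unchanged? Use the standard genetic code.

Position 1: none → 0 synonymous.
Position 2: none → 0 synonymous.
Position 3: GGC, GGA, GGG → 3 synonymous.
Total: 0 + 0 + 3 = 3.

3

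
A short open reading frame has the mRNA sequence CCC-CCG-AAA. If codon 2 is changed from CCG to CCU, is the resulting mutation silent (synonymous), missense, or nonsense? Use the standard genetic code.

silent

Position 6 falls in codon 2: CCG → Pro.
After the substitution the codon is CCU → Pro.
Both encode Pro, so the change is synonymous.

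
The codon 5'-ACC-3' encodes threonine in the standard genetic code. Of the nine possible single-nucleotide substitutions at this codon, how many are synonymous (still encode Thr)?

Position 1: none → 0 synonymous.
Position 2: none → 0 synonymous.
Position 3: ACU, ACA, ACG → 3 synonymous.
Total: 0 + 0 + 3 = 3.

3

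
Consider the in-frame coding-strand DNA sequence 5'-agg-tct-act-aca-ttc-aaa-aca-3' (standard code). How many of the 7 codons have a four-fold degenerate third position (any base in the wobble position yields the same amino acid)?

4

Codon 1 AGG (Arg): third position 2-fold.
Codon 2 TCT (Ser): third position 4-fold.
Codon 3 ACT (Thr): third position 4-fold.
Codon 4 ACA (Thr): third position 4-fold.
Codon 5 TTC (Phe): third position 2-fold.
Codon 6 AAA (Lys): third position 2-fold.
Codon 7 ACA (Thr): third position 4-fold.
Four-fold degenerate third positions: 4.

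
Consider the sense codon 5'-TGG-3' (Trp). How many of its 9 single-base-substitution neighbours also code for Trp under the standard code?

0

Position 1: none → 0 synonymous.
Position 2: none → 0 synonymous.
Position 3: none → 0 synonymous.
Total: 0 + 0 + 0 = 0.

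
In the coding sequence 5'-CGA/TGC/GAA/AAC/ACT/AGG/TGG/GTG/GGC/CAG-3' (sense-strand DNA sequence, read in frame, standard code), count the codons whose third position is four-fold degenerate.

4

Codon 1 CGA (Arg): third position 4-fold.
Codon 2 TGC (Cys): third position 2-fold.
Codon 3 GAA (Glu): third position 2-fold.
Codon 4 AAC (Asn): third position 2-fold.
Codon 5 ACT (Thr): third position 4-fold.
Codon 6 AGG (Arg): third position 2-fold.
Codon 7 TGG (Trp): third position 1-fold.
Codon 8 GTG (Val): third position 4-fold.
Codon 9 GGC (Gly): third position 4-fold.
Codon 10 CAG (Gln): third position 2-fold.
Four-fold degenerate third positions: 4.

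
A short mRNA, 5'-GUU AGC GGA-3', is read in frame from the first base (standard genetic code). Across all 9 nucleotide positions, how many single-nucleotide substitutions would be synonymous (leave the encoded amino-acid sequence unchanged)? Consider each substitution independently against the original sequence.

7

Codon 1 (GUU, Val): 3 synonymous substitutions.
Codon 2 (AGC, Ser): 1 synonymous substitution.
Codon 3 (GGA, Gly): 3 synonymous substitutions.
Total: 3 + 1 + 3 = 7.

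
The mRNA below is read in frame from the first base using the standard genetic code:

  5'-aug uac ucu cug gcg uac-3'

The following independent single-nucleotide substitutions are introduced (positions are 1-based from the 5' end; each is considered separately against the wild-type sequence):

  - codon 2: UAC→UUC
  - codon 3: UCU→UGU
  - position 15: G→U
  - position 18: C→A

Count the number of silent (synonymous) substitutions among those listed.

Codon 2: UAC (Tyr) → UUC (Phe) — missense.
Codon 3: UCU (Ser) → UGU (Cys) — missense.
Codon 5: GCG (Ala) → GCU (Ala) — synonymous.
Codon 6: UAC (Tyr) → UAA (Stop) — nonsense.
Synonymous: 1 of 4.

1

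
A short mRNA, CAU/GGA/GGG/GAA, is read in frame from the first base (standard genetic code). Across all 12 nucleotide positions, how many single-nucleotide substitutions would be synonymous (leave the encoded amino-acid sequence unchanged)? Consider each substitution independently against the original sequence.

8

Codon 1 (CAU, His): 1 synonymous substitution.
Codon 2 (GGA, Gly): 3 synonymous substitutions.
Codon 3 (GGG, Gly): 3 synonymous substitutions.
Codon 4 (GAA, Glu): 1 synonymous substitution.
Total: 1 + 3 + 3 + 1 = 8.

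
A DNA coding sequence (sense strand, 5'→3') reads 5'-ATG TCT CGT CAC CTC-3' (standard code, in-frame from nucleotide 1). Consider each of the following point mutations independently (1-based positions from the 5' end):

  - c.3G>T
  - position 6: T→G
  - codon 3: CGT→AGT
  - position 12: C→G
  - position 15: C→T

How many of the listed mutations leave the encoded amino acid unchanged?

2

Codon 1: ATG (Met) → ATT (Ile) — missense.
Codon 2: TCT (Ser) → TCG (Ser) — synonymous.
Codon 3: CGT (Arg) → AGT (Ser) — missense.
Codon 4: CAC (His) → CAG (Gln) — missense.
Codon 5: CTC (Leu) → CTT (Leu) — synonymous.
Synonymous: 2 of 5.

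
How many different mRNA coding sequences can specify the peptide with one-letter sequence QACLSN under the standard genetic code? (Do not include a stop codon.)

1152

Gln: 2 codons.
Ala: 4 codons.
Cys: 2 codons.
Leu: 6 codons.
Ser: 6 codons.
Asn: 2 codons.
2 × 4 × 2 × 6 × 6 × 2 = 1152.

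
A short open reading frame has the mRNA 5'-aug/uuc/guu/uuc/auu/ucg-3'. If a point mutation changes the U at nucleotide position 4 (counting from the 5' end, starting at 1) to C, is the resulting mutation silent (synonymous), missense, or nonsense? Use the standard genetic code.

Position 4 falls in codon 2: UUC → Phe.
After the substitution the codon is CUC → Leu.
Phe ≠ Leu, so this is a missense mutation.

missense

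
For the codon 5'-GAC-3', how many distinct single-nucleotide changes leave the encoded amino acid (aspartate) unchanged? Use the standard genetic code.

1

Position 1: none → 0 synonymous.
Position 2: none → 0 synonymous.
Position 3: GAU → 1 synonymous.
Total: 0 + 0 + 1 = 1.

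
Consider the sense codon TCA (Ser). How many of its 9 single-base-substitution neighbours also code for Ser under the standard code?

Position 1: none → 0 synonymous.
Position 2: none → 0 synonymous.
Position 3: TCT, TCC, TCG → 3 synonymous.
Total: 0 + 0 + 3 = 3.

3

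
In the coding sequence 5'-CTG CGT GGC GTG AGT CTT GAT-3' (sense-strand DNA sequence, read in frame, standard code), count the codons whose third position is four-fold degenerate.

Codon 1 CTG (Leu): third position 4-fold.
Codon 2 CGT (Arg): third position 4-fold.
Codon 3 GGC (Gly): third position 4-fold.
Codon 4 GTG (Val): third position 4-fold.
Codon 5 AGT (Ser): third position 2-fold.
Codon 6 CTT (Leu): third position 4-fold.
Codon 7 GAT (Asp): third position 2-fold.
Four-fold degenerate third positions: 5.

5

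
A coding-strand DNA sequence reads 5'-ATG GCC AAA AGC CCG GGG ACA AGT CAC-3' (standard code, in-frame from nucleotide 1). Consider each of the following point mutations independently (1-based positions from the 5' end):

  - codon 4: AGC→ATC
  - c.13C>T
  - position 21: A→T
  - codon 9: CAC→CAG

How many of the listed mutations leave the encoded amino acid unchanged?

1

Codon 4: AGC (Ser) → ATC (Ile) — missense.
Codon 5: CCG (Pro) → TCG (Ser) — missense.
Codon 7: ACA (Thr) → ACT (Thr) — synonymous.
Codon 9: CAC (His) → CAG (Gln) — missense.
Synonymous: 1 of 4.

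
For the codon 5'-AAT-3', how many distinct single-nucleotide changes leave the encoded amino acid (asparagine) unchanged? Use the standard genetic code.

Position 1: none → 0 synonymous.
Position 2: none → 0 synonymous.
Position 3: AAC → 1 synonymous.
Total: 0 + 0 + 1 = 1.

1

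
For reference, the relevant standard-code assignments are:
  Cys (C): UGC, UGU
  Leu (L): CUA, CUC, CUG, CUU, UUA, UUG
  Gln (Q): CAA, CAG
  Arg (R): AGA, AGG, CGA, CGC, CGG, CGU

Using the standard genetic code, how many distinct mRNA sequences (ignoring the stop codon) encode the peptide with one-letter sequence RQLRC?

864

Arg: 6 codons.
Gln: 2 codons.
Leu: 6 codons.
Arg: 6 codons.
Cys: 2 codons.
6 × 2 × 6 × 6 × 2 = 864.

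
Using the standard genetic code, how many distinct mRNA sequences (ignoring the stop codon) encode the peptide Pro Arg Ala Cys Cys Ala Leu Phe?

Pro: 4 codons.
Arg: 6 codons.
Ala: 4 codons.
Cys: 2 codons.
Cys: 2 codons.
Ala: 4 codons.
Leu: 6 codons.
Phe: 2 codons.
4 × 6 × 4 × 2 × 2 × 4 × 6 × 2 = 18432.

18432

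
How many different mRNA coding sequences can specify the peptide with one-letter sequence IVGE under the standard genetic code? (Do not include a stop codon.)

Ile: 3 codons.
Val: 4 codons.
Gly: 4 codons.
Glu: 2 codons.
3 × 4 × 4 × 2 = 96.

96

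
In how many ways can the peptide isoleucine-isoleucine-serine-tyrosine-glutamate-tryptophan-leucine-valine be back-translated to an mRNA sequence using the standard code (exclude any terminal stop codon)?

5184

Ile: 3 codons.
Ile: 3 codons.
Ser: 6 codons.
Tyr: 2 codons.
Glu: 2 codons.
Trp: 1 codon.
Leu: 6 codons.
Val: 4 codons.
3 × 3 × 6 × 2 × 2 × 1 × 6 × 4 = 5184.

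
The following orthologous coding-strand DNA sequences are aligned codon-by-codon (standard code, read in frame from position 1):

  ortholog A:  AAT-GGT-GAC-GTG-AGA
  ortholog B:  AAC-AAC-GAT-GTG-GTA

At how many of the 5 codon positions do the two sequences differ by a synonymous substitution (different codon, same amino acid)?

Codon 1: AAT Asn / AAC Asn — synonymous.
Codon 2: GGT Gly / AAC Asn — nonsynonymous.
Codon 3: GAC Asp / GAT Asp — synonymous.
Codon 4: GTG Val / GTG Val — identical.
Codon 5: AGA Arg / GTA Val — nonsynonymous.
Synonymous differences: 2.

2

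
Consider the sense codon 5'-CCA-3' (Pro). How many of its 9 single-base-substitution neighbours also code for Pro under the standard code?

Position 1: none → 0 synonymous.
Position 2: none → 0 synonymous.
Position 3: CCU, CCC, CCG → 3 synonymous.
Total: 0 + 0 + 3 = 3.

3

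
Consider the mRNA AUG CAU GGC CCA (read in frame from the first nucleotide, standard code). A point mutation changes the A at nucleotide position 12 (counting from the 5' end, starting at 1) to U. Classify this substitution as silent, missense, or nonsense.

silent

Position 12 falls in codon 4: CCA → Pro.
After the substitution the codon is CCU → Pro.
Both encode Pro, so the change is synonymous.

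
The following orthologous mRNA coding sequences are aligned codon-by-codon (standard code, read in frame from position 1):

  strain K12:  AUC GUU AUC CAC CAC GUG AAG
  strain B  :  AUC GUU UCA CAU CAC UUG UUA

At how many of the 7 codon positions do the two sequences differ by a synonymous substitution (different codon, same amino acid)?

1

Codon 1: AUC Ile / AUC Ile — identical.
Codon 2: GUU Val / GUU Val — identical.
Codon 3: AUC Ile / UCA Ser — nonsynonymous.
Codon 4: CAC His / CAU His — synonymous.
Codon 5: CAC His / CAC His — identical.
Codon 6: GUG Val / UUG Leu — nonsynonymous.
Codon 7: AAG Lys / UUA Leu — nonsynonymous.
Synonymous differences: 1.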